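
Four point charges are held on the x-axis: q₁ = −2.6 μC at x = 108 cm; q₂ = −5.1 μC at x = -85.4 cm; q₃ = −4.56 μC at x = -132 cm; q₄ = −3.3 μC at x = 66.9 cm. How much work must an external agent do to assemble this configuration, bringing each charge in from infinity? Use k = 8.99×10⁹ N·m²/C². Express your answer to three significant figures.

The work to assemble the configuration equals its total potential energy, U = Σ kqᵢqⱼ/rᵢⱼ over all pairs.
Pair separations: r₁₂ = 1.93 m, r₁₃ = 2.40 m, r₁₄ = 0.411 m, r₂₃ = 0.466 m, r₂₄ = 1.52 m, r₃₄ = 1.99 m.
Summing all 6 pair terms gives U = 0.910 J.

0.910 J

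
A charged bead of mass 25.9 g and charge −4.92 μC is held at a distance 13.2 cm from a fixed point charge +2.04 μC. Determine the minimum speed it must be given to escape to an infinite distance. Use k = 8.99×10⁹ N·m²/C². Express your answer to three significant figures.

To just escape, total mechanical energy must reach zero at infinity: ½mv²_min + U = 0, so ½mv²_min = −U = |kQq|/r.
|U| = |kQq|/r = (8.99×10⁹ N·m²/C²)(2.04×10⁻⁶)(4.92×10⁻⁶)/(0.132) = 0.684 J.
v_min = √(2|U|/m) = √(2·0.684/0.0259) = 7.27 m/s.

7.27 m/s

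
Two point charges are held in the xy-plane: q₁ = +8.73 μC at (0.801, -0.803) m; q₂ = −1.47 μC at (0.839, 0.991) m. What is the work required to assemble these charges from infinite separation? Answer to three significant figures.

The work to assemble the configuration equals its total potential energy, U = Σ kqᵢqⱼ/rᵢⱼ over all pairs.
Pair separations: r₁₂ = 1.79 m.
U = (-0.0643) = -0.0643 J.

-0.0643 J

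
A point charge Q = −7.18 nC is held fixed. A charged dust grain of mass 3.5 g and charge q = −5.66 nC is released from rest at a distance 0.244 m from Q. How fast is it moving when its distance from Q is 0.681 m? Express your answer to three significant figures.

0.0234 m/s

Only the electrostatic force acts, so mechanical energy is conserved: ½mv² = U₁ − U₂ = kQq(1/r₁ − 1/r₂).
U₁ − U₂ = (8.99×10⁹ N·m²/C²)(-7.18×10⁻⁹ C)(-5.66×10⁻⁹ C)(1/0.244 − 1/0.681) = 9.61×10⁻⁷ J.
v = √(2·9.61×10⁻⁷/3.50×10⁻³) = 0.0234 m/s.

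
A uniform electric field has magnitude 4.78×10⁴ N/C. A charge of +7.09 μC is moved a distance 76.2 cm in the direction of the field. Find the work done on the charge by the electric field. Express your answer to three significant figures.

0.258 J

The potential change for a displacement 76.2 cm in the direction of the field is ΔV = −Ed = -3.64×10⁴ V.
W_field = −qΔV = 0.258 J.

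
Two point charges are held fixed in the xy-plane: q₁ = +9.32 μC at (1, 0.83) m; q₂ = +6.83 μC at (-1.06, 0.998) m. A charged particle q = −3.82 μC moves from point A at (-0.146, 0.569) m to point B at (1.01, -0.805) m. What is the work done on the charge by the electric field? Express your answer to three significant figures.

-0.223 J

The work done by the electric force is W_field = −ΔU = −q(V_B − V_A) = q(V_A − V_B).
At A: distances to the source charges are 1.18 m, 1.01 m; V_A = Σ kqᵢ/rᵢ = 1.32×10⁵ V.
At B: distances to the source charges are 1.64 m, 2.75 m; V_B = Σ kqᵢ/rᵢ = 7.36×10⁴ V.
ΔV = V_B − V_A = -5.85×10⁴ V.
W_field = −qΔV = −(-3.82×10⁻⁶ C)(-5.85×10⁴ V) = -0.223 J.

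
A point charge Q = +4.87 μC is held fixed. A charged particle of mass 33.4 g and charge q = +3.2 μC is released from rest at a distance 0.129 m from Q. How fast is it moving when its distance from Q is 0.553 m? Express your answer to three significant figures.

Only the electrostatic force acts, so mechanical energy is conserved: ½mv² = U₁ − U₂ = kQq(1/r₁ − 1/r₂).
U₁ − U₂ = (8.99×10⁹ N·m²/C²)(4.87×10⁻⁶ C)(3.20×10⁻⁶ C)(1/0.129 − 1/0.553) = 0.833 J.
v = √(2·0.833/0.0334) = 7.06 m/s.

7.06 m/s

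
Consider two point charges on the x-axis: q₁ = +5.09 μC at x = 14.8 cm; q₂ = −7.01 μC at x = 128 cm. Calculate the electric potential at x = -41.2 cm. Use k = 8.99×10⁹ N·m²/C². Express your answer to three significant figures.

The total potential is the scalar sum of each charge's contribution, V = Σ kqᵢ/rᵢ.
Distances from the field point to each charge: r₁ = 0.560 m, r₂ = 1.69 m.
V = k[(5.09×10⁻⁶)/(0.560) + (-7.01×10⁻⁶)/(1.69)] = 4.45×10⁴ V.

4.45×10⁴ V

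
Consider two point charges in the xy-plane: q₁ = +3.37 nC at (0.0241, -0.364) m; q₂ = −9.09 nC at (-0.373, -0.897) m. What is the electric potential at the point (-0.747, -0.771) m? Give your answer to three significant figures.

-172 V

Electric potential is a scalar, so the contributions from each charge add algebraically: V = Σ kqᵢ/rᵢ.
Distances from the field point to each charge: r₁ = 0.872 m, r₂ = 0.395 m.
V = k[(3.37×10⁻⁹)/(0.872) + (-9.09×10⁻⁹)/(0.395)] = -172 V.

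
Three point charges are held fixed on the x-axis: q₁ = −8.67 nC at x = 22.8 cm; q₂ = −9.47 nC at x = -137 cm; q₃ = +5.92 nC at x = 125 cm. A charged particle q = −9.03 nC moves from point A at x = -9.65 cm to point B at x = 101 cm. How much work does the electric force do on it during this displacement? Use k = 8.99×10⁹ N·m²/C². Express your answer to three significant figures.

The work done by the electric force is W_field = −ΔU = −q(V_B − V_A) = q(V_A − V_B).
At A: distances to the source charges are 0.325 m, 1.27 m, 1.35 m; V_A = Σ kqᵢ/rᵢ = -268 V.
At B: distances to the source charges are 0.782 m, 2.38 m, 0.240 m; V_B = Σ kqᵢ/rᵢ = 86.3 V.
ΔV = V_B − V_A = 354 V.
W_field = −qΔV = −(-9.03×10⁻⁹ C)(354 V) = 3.20×10⁻⁶ J.

3.20×10⁻⁶ J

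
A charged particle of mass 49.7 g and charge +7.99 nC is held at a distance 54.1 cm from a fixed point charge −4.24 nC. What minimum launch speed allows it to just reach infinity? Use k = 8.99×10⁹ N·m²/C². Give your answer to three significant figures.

To just escape, total mechanical energy must reach zero at infinity: ½mv²_min + U = 0, so ½mv²_min = −U = |kQq|/r.
|U| = |kQq|/r = (8.99×10⁹ N·m²/C²)(4.24×10⁻⁹)(7.99×10⁻⁹)/(0.541) = 5.63×10⁻⁷ J.
v_min = √(2|U|/m) = √(2·5.63×10⁻⁷/0.0497) = 4.76×10⁻³ m/s.

4.76×10⁻³ m/s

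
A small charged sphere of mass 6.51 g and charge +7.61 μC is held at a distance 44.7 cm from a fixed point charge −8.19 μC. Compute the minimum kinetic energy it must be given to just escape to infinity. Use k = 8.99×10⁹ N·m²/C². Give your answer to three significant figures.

1.25 J

To just escape, total mechanical energy must reach zero at infinity: ½mv²_min + U = 0, so ½mv²_min = −U = |kQq|/r.
|U| = |kQq|/r = (8.99×10⁹ N·m²/C²)(8.19×10⁻⁶)(7.61×10⁻⁶)/(0.447) = 1.25 J.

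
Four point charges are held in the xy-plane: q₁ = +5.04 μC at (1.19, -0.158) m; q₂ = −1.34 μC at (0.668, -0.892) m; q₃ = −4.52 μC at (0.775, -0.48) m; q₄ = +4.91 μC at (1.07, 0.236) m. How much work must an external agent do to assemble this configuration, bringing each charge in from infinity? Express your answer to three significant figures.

The assembly work is the sum of pairwise potential energies, U = Σ_{i<j} kqᵢqⱼ/rᵢⱼ.
Pair separations: r₁₂ = 0.901 m, r₁₃ = 0.525 m, r₁₄ = 0.412 m, r₂₃ = 0.426 m, r₂₄ = 1.20 m, r₃₄ = 0.774 m.
Summing all 6 pair terms gives U = -0.0963 J.

-0.0963 J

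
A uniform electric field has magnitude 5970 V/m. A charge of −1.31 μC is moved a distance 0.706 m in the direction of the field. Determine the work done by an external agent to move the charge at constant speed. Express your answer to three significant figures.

5.52×10⁻³ J

The potential change for a displacement 0.706 m in the direction of the field is ΔV = −Ed = -4210 V.
W_ext = qΔV = 5.52×10⁻³ J.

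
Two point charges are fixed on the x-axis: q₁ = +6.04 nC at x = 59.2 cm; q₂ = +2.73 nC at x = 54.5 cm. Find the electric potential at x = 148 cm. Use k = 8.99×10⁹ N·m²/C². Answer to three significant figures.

The total potential is the scalar sum of each charge's contribution, V = Σ kqᵢ/rᵢ.
Distances from the field point to each charge: r₁ = 0.888 m, r₂ = 0.935 m.
V = k[(6.04×10⁻⁹)/(0.888) + (2.73×10⁻⁹)/(0.935)] = 87.4 V.

87.4 V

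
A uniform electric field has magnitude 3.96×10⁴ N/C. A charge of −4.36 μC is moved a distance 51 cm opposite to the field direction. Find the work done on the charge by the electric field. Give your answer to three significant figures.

0.0881 J

The potential change for a displacement 51 cm opposite to the field direction is ΔV = +Ed = 2.02×10⁴ V.
W_field = −qΔV = 0.0881 J.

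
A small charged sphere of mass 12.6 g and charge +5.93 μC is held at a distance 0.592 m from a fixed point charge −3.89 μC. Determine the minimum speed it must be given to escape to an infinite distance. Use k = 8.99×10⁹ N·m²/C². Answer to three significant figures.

To just escape, total mechanical energy must reach zero at infinity: ½mv²_min + U = 0, so ½mv²_min = −U = |kQq|/r.
|U| = |kQq|/r = (8.99×10⁹ N·m²/C²)(3.89×10⁻⁶)(5.93×10⁻⁶)/(0.592) = 0.350 J.
v_min = √(2|U|/m) = √(2·0.350/0.0126) = 7.46 m/s.

7.46 m/s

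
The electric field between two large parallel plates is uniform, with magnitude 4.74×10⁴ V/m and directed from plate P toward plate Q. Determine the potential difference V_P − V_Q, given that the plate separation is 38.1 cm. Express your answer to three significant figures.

In a uniform field, potential decreases in the direction of E: ΔV = −E·d for a displacement d parallel to E.
Going from Q to P is a displacement of 38.1 cm opposite to the field, so V_P − V_Q = +Ed = 1.81×10⁴ V.

1.81×10⁴ V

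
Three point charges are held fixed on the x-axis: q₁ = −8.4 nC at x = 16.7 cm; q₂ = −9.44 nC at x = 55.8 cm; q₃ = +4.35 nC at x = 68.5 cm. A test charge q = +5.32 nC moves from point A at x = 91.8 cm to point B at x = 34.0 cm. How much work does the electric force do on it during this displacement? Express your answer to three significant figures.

The work done by the electric force is W_field = −ΔU = −q(V_B − V_A) = q(V_A − V_B).
At A: distances to the source charges are 0.751 m, 0.360 m, 0.233 m; V_A = Σ kqᵢ/rᵢ = -168 V.
At B: distances to the source charges are 0.173 m, 0.218 m, 0.345 m; V_B = Σ kqᵢ/rᵢ = -712 V.
ΔV = V_B − V_A = -544 V.
W_field = −qΔV = −(5.32×10⁻⁹ C)(-544 V) = 2.89×10⁻⁶ J.

2.89×10⁻⁶ J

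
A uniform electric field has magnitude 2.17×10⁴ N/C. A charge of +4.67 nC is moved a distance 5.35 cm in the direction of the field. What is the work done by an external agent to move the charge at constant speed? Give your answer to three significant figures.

The potential change for a displacement 5.35 cm in the direction of the field is ΔV = −Ed = -1160 V.
W_ext = qΔV = -5.42×10⁻⁶ J.

-5.42×10⁻⁶ J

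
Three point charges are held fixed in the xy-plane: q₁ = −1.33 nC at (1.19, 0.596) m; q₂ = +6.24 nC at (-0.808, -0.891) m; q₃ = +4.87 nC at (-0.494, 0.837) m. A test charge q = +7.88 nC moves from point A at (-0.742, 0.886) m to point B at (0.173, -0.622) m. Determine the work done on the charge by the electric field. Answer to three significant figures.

9.75×10⁻⁷ J

The work done by the electric force is W_field = −ΔU = −q(V_B − V_A) = q(V_A − V_B).
At A: distances to the source charges are 1.95 m, 1.78 m, 0.253 m; V_A = Σ kqᵢ/rᵢ = 199 V.
At B: distances to the source charges are 1.59 m, 1.02 m, 1.60 m; V_B = Σ kqᵢ/rᵢ = 74.9 V.
ΔV = V_B − V_A = -124 V.
W_field = −qΔV = −(7.88×10⁻⁹ C)(-124 V) = 9.75×10⁻⁷ J.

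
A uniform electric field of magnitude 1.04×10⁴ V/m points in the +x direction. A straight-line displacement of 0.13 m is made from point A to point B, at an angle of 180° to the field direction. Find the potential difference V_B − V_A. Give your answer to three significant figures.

1350 V

Only the component of displacement along E changes the potential: ΔV = −E·d·cosθ.
ΔV = −(1.04×10⁴ V/m)(0.130 m)cos180° = 1350 V.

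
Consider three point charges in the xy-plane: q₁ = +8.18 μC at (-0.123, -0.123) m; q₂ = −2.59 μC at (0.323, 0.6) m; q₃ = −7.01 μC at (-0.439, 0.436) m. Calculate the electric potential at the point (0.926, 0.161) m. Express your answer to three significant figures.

-8810 V

Electric potential is a scalar, so the contributions from each charge add algebraically: V = Σ kqᵢ/rᵢ.
Distances from the field point to each charge: r₁ = 1.09 m, r₂ = 0.746 m, r₃ = 1.39 m.
V = k[(8.18×10⁻⁶)/(1.09) + (-2.59×10⁻⁶)/(0.746) + (-7.01×10⁻⁶)/(1.39)] = -8810 V.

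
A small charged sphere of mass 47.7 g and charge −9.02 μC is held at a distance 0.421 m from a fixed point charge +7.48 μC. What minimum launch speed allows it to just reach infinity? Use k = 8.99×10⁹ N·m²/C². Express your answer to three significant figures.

To just escape, total mechanical energy must reach zero at infinity: ½mv²_min + U = 0, so ½mv²_min = −U = |kQq|/r.
|U| = |kQq|/r = (8.99×10⁹ N·m²/C²)(7.48×10⁻⁶)(9.02×10⁻⁶)/(0.421) = 1.44 J.
v_min = √(2|U|/m) = √(2·1.44/0.0477) = 7.77 m/s.

7.77 m/s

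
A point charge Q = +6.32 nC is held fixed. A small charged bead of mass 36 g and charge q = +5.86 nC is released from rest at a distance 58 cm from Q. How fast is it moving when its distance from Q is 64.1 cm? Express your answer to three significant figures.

1.74×10⁻³ m/s

Only the electrostatic force acts, so mechanical energy is conserved: ½mv² = U₁ − U₂ = kQq(1/r₁ − 1/r₂).
U₁ − U₂ = (8.99×10⁹ N·m²/C²)(6.32×10⁻⁹ C)(5.86×10⁻⁹ C)(1/0.580 − 1/0.641) = 5.46×10⁻⁸ J.
v = √(2·5.46×10⁻⁸/0.0360) = 1.74×10⁻³ m/s.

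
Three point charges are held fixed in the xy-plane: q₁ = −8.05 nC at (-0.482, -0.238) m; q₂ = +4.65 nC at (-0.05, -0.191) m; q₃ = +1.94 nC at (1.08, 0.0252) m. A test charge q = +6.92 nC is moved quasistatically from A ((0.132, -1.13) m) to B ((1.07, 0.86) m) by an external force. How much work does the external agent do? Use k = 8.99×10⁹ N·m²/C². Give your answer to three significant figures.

For quasistatic motion the external work equals the change in potential energy: W_ext = qΔV = q(V_B − V_A).
At A: distances to the source charges are 1.08 m, 0.956 m, 1.49 m; V_A = Σ kqᵢ/rᵢ = -11.5 V.
At B: distances to the source charges are 1.90 m, 1.54 m, 0.835 m; V_B = Σ kqᵢ/rᵢ = 10.0 V.
ΔV = V_B − V_A = 21.5 V.
W_ext = qΔV = (6.92×10⁻⁹ C)(21.5 V) = 1.49×10⁻⁷ J.

1.49×10⁻⁷ J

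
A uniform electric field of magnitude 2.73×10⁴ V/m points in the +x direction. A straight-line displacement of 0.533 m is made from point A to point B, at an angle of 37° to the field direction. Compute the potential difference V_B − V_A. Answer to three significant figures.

Only the component of displacement along E changes the potential: ΔV = −E·d·cosθ.
ΔV = −(2.73×10⁴ V/m)(0.533 m)cos37° = -1.16×10⁴ V.

-1.16×10⁴ V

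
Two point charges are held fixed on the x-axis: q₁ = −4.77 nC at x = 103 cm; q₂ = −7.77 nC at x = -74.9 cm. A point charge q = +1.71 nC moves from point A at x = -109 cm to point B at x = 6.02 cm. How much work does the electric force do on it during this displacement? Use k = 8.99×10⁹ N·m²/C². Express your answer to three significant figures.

The work done by the electric force is W_field = −ΔU = −q(V_B − V_A) = q(V_A − V_B).
At A: distances to the source charges are 2.12 m, 0.341 m; V_A = Σ kqᵢ/rᵢ = -225 V.
At B: distances to the source charges are 0.970 m, 0.809 m; V_B = Σ kqᵢ/rᵢ = -131 V.
ΔV = V_B − V_A = 94.5 V.
W_field = −qΔV = −(1.71×10⁻⁹ C)(94.5 V) = -1.62×10⁻⁷ J.

-1.62×10⁻⁷ J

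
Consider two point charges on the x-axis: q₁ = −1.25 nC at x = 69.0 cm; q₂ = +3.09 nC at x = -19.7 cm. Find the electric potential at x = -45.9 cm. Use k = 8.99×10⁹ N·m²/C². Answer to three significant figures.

Electric potential is a scalar, so the contributions from each charge add algebraically: V = Σ kqᵢ/rᵢ.
Distances from the field point to each charge: r₁ = 1.15 m, r₂ = 0.262 m.
V = k[(-1.25×10⁻⁹)/(1.15) + (3.09×10⁻⁹)/(0.262)] = 96.2 V.

96.2 V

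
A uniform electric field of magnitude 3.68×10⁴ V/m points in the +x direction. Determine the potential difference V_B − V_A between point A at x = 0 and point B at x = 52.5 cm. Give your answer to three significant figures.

In a uniform field, potential decreases in the direction of E: V_B − V_A = −E·Δx.
V_B − V_A = −(3.68×10⁴ V/m)(0.525 m) = -1.93×10⁴ V.

-1.93×10⁴ V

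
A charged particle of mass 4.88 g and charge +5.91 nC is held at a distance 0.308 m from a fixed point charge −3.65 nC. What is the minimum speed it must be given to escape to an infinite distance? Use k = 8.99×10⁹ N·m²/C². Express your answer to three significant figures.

0.0161 m/s

To just escape, total mechanical energy must reach zero at infinity: ½mv²_min + U = 0, so ½mv²_min = −U = |kQq|/r.
|U| = |kQq|/r = (8.99×10⁹ N·m²/C²)(3.65×10⁻⁹)(5.91×10⁻⁹)/(0.308) = 6.30×10⁻⁷ J.
v_min = √(2|U|/m) = √(2·6.30×10⁻⁷/4.88×10⁻³) = 0.0161 m/s.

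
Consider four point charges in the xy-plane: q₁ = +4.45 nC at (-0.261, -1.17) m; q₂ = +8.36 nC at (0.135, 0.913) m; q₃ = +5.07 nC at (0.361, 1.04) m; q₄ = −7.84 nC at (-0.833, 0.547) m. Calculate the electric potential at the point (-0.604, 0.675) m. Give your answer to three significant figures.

-106 V

The total potential is the scalar sum of each charge's contribution, V = Σ kqᵢ/rᵢ.
Distances from the field point to each charge: r₁ = 1.88 m, r₂ = 0.776 m, r₃ = 1.03 m, r₄ = 0.262 m.
V = k[(4.45×10⁻⁹)/(1.88) + (8.36×10⁻⁹)/(0.776) + (5.07×10⁻⁹)/(1.03) + (-7.84×10⁻⁹)/(0.262)] = -106 V.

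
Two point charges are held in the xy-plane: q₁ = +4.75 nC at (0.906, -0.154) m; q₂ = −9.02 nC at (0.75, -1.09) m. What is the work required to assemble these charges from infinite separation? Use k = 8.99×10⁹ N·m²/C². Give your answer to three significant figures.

The assembly work is the sum of pairwise potential energies, U = Σ_{i<j} kqᵢqⱼ/rᵢⱼ.
Pair separations: r₁₂ = 0.949 m.
U = (-4.06×10⁻⁷) = -4.06×10⁻⁷ J.

-4.06×10⁻⁷ J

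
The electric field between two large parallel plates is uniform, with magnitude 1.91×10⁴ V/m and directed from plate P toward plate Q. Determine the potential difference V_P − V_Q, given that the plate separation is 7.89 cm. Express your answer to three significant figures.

In a uniform field, potential decreases in the direction of E: ΔV = −E·d for a displacement d parallel to E.
Going from Q to P is a displacement of 7.89 cm opposite to the field, so V_P − V_Q = +Ed = 1510 V.

1510 V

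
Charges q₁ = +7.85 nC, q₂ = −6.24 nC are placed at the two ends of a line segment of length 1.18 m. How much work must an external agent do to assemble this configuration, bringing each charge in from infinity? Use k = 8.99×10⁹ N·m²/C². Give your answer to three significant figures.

-3.73×10⁻⁷ J

The work to assemble the configuration equals its total potential energy, U = Σ kqᵢqⱼ/rᵢⱼ over all pairs.
The separation is r = 1.18 m.
U = (-3.73×10⁻⁷) = -3.73×10⁻⁷ J.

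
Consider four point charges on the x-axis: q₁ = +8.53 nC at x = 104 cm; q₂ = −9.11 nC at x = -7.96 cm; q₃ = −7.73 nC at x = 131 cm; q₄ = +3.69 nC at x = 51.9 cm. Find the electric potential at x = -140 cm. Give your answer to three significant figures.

-39.0 V

The total potential is the scalar sum of each charge's contribution, V = Σ kqᵢ/rᵢ.
Distances from the field point to each charge: r₁ = 2.44 m, r₂ = 1.32 m, r₃ = 2.71 m, r₄ = 1.92 m.
V = k[(8.53×10⁻⁹)/(2.44) + (-9.11×10⁻⁹)/(1.32) + (-7.73×10⁻⁹)/(2.71) + (3.69×10⁻⁹)/(1.92)] = -39.0 V.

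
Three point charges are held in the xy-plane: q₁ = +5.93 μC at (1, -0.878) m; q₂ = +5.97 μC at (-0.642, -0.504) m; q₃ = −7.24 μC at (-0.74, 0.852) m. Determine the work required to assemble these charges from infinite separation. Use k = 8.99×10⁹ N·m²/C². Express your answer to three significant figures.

-0.254 J

The assembly work is the sum of pairwise potential energies, U = Σ_{i<j} kqᵢqⱼ/rᵢⱼ.
Pair separations: r₁₂ = 1.68 m, r₁₃ = 2.45 m, r₂₃ = 1.36 m.
U = (0.189) + (-0.157) + (-0.286) = -0.254 J.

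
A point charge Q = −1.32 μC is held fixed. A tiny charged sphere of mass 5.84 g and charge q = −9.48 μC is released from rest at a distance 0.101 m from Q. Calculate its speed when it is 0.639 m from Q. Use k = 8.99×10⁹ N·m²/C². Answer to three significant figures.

17.9 m/s

Only the electrostatic force acts, so mechanical energy is conserved: ½mv² = U₁ − U₂ = kQq(1/r₁ − 1/r₂).
U₁ − U₂ = (8.99×10⁹ N·m²/C²)(-1.32×10⁻⁶ C)(-9.48×10⁻⁶ C)(1/0.101 − 1/0.639) = 0.938 J.
v = √(2·0.938/5.84×10⁻³) = 17.9 m/s.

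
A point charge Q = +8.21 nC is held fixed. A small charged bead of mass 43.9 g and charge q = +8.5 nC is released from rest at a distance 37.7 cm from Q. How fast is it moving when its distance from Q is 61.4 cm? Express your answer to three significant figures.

5.41×10⁻³ m/s

Only the electrostatic force acts, so mechanical energy is conserved: ½mv² = U₁ − U₂ = kQq(1/r₁ − 1/r₂).
U₁ − U₂ = (8.99×10⁹ N·m²/C²)(8.21×10⁻⁹ C)(8.50×10⁻⁹ C)(1/0.377 − 1/0.614) = 6.42×10⁻⁷ J.
v = √(2·6.42×10⁻⁷/0.0439) = 5.41×10⁻³ m/s.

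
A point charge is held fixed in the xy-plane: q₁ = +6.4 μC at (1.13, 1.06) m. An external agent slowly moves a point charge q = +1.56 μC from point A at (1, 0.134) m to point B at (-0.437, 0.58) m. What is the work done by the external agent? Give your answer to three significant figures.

-0.0412 J

For quasistatic motion the external work equals the change in potential energy: W_ext = qΔV = q(V_B − V_A).
At A: distance to the source charge is 0.935 m; V_A = kq₁/r = 6.15×10⁴ V.
At B: distance to the source charge is 1.64 m; V_B = kq₁/r = 3.51×10⁴ V.
ΔV = V_B − V_A = -2.64×10⁴ V.
W_ext = qΔV = (1.56×10⁻⁶ C)(-2.64×10⁴ V) = -0.0412 J.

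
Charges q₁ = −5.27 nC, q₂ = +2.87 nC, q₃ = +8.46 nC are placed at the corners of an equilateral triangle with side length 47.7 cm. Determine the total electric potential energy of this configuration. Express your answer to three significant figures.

The work to assemble the configuration equals its total potential energy, U = Σ kqᵢqⱼ/rᵢⱼ over all pairs.
All three pair separations equal the side length, 0.477 m.
U = (-2.85×10⁻⁷) + (-8.40×10⁻⁷) + (4.58×10⁻⁷) = -6.68×10⁻⁷ J.

-6.68×10⁻⁷ J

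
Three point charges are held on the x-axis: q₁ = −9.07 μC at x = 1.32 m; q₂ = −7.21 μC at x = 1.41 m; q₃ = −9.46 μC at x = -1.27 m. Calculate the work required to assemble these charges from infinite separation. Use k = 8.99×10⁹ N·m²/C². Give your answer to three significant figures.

7.06 J

The assembly work is the sum of pairwise potential energies, U = Σ_{i<j} kqᵢqⱼ/rᵢⱼ.
Pair separations: r₁₂ = 0.0900 m, r₁₃ = 2.59 m, r₂₃ = 2.68 m.
U = (6.53) + (0.298) + (0.229) = 7.06 J.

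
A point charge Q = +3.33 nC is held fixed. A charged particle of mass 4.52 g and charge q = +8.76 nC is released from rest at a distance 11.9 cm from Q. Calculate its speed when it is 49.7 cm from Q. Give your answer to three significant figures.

0.0272 m/s

Only the electrostatic force acts, so mechanical energy is conserved: ½mv² = U₁ − U₂ = kQq(1/r₁ − 1/r₂).
U₁ − U₂ = (8.99×10⁹ N·m²/C²)(3.33×10⁻⁹ C)(8.76×10⁻⁹ C)(1/0.119 − 1/0.497) = 1.68×10⁻⁶ J.
v = √(2·1.68×10⁻⁶/4.52×10⁻³) = 0.0272 m/s.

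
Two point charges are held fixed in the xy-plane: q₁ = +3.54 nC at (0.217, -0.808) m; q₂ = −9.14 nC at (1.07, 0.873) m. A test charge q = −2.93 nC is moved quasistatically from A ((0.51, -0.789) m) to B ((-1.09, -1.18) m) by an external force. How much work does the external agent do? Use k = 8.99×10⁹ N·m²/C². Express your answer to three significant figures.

1.92×10⁻⁷ J

For quasistatic motion the external work equals the change in potential energy: W_ext = qΔV = q(V_B − V_A).
At A: distances to the source charges are 0.294 m, 1.75 m; V_A = Σ kqᵢ/rᵢ = 61.5 V.
At B: distances to the source charges are 1.36 m, 2.98 m; V_B = Σ kqᵢ/rᵢ = -4.15 V.
ΔV = V_B − V_A = -65.7 V.
W_ext = qΔV = (-2.93×10⁻⁹ C)(-65.7 V) = 1.92×10⁻⁷ J.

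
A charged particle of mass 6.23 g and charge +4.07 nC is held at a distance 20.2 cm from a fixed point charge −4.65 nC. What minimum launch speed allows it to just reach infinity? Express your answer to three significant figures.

0.0164 m/s

To just escape, total mechanical energy must reach zero at infinity: ½mv²_min + U = 0, so ½mv²_min = −U = |kQq|/r.
|U| = |kQq|/r = (8.99×10⁹ N·m²/C²)(4.65×10⁻⁹)(4.07×10⁻⁹)/(0.202) = 8.42×10⁻⁷ J.
v_min = √(2|U|/m) = √(2·8.42×10⁻⁷/6.23×10⁻³) = 0.0164 m/s.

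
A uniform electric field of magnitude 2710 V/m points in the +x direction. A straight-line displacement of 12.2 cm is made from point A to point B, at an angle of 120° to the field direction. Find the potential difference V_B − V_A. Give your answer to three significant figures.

165 V

Only the component of displacement along E changes the potential: ΔV = −E·d·cosθ.
ΔV = −(2710 V/m)(0.122 m)cos120° = 165 V.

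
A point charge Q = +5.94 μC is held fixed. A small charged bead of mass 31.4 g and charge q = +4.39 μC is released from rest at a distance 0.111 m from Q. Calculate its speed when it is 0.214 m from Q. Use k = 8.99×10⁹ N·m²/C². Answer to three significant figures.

8.05 m/s

Only the electrostatic force acts, so mechanical energy is conserved: ½mv² = U₁ − U₂ = kQq(1/r₁ − 1/r₂).
U₁ − U₂ = (8.99×10⁹ N·m²/C²)(5.94×10⁻⁶ C)(4.39×10⁻⁶ C)(1/0.111 − 1/0.214) = 1.02 J.
v = √(2·1.02/0.0314) = 8.05 m/s.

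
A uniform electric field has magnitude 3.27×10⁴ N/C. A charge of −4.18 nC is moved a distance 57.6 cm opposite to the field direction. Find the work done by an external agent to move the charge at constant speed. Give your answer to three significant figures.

-7.87×10⁻⁵ J

The potential change for a displacement 57.6 cm opposite to the field direction is ΔV = +Ed = 1.88×10⁴ V.
W_ext = qΔV = -7.87×10⁻⁵ J.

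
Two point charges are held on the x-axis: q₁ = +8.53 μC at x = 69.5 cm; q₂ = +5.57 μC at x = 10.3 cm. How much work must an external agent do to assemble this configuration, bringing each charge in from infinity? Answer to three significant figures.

The assembly work is the sum of pairwise potential energies, U = Σ_{i<j} kqᵢqⱼ/rᵢⱼ.
Pair separations: r₁₂ = 0.592 m.
U = (0.722) = 0.722 J.

0.722 J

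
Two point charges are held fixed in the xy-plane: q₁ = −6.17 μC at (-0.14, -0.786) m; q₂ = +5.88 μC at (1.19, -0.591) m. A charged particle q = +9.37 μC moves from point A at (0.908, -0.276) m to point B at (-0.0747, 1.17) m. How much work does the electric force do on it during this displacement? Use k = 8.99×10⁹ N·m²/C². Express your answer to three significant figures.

The work done by the electric force is W_field = −ΔU = −q(V_B − V_A) = q(V_A − V_B).
At A: distances to the source charges are 1.17 m, 0.423 m; V_A = Σ kqᵢ/rᵢ = 7.74×10⁴ V.
At B: distances to the source charges are 1.96 m, 2.17 m; V_B = Σ kqᵢ/rᵢ = -3960 V.
ΔV = V_B − V_A = -8.14×10⁴ V.
W_field = −qΔV = −(9.37×10⁻⁶ C)(-8.14×10⁴ V) = 0.763 J.

0.763 J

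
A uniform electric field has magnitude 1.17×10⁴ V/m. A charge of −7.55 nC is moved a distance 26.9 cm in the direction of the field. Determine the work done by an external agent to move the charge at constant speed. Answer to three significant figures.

2.38×10⁻⁵ J

The potential change for a displacement 26.9 cm in the direction of the field is ΔV = −Ed = -3150 V.
W_ext = qΔV = 2.38×10⁻⁵ J.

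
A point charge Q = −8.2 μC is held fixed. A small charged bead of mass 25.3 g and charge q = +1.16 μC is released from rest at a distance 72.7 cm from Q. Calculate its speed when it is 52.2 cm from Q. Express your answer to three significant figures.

1.91 m/s

Only the electrostatic force acts, so mechanical energy is conserved: ½mv² = U₁ − U₂ = kQq(1/r₁ − 1/r₂).
U₁ − U₂ = (8.99×10⁹ N·m²/C²)(-8.20×10⁻⁶ C)(1.16×10⁻⁶ C)(1/0.727 − 1/0.522) = 0.0462 J.
v = √(2·0.0462/0.0253) = 1.91 m/s.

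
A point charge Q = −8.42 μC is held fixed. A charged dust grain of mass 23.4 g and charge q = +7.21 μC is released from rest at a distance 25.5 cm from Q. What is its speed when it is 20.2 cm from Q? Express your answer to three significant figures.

6.93 m/s

Only the electrostatic force acts, so mechanical energy is conserved: ½mv² = U₁ − U₂ = kQq(1/r₁ − 1/r₂).
U₁ − U₂ = (8.99×10⁹ N·m²/C²)(-8.42×10⁻⁶ C)(7.21×10⁻⁶ C)(1/0.255 − 1/0.202) = 0.562 J.
v = √(2·0.562/0.0234) = 6.93 m/s.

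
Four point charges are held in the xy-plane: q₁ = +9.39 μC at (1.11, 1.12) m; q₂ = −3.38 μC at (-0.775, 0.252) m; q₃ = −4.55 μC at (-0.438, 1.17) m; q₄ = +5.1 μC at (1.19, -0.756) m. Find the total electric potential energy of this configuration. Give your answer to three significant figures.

-0.168 J

The work to assemble the configuration equals its total potential energy, U = Σ kqᵢqⱼ/rᵢⱼ over all pairs.
Pair separations: r₁₂ = 2.08 m, r₁₃ = 1.55 m, r₁₄ = 1.88 m, r₂₃ = 0.978 m, r₂₄ = 2.21 m, r₃₄ = 2.52 m.
Summing all 6 pair terms gives U = -0.168 J.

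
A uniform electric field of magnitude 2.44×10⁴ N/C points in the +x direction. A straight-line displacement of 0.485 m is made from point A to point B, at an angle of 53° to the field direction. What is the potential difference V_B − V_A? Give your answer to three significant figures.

Only the component of displacement along E changes the potential: ΔV = −E·d·cosθ.
ΔV = −(2.44×10⁴ V/m)(0.485 m)cos53° = -7120 V.

-7120 V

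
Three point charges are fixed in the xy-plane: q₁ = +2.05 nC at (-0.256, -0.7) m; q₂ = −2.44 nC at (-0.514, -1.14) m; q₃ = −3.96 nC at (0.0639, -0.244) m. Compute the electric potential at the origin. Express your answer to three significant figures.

-134 V

Electric potential is a scalar, so the contributions from each charge add algebraically: V = Σ kqᵢ/rᵢ.
Distances from the field point to each charge: r₁ = 0.745 m, r₂ = 1.25 m, r₃ = 0.252 m.
V = k[(2.05×10⁻⁹)/(0.745) + (-2.44×10⁻⁹)/(1.25) + (-3.96×10⁻⁹)/(0.252)] = -134 V.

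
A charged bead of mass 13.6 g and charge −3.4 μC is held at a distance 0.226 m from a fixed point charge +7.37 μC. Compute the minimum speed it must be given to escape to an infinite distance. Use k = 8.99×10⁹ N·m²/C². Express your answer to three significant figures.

To just escape, total mechanical energy must reach zero at infinity: ½mv²_min + U = 0, so ½mv²_min = −U = |kQq|/r.
|U| = |kQq|/r = (8.99×10⁹ N·m²/C²)(7.37×10⁻⁶)(3.40×10⁻⁶)/(0.226) = 0.997 J.
v_min = √(2|U|/m) = √(2·0.997/0.0136) = 12.1 m/s.

12.1 m/s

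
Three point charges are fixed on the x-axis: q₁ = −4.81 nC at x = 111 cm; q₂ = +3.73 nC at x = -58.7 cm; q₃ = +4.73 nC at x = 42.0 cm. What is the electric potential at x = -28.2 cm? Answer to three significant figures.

The total potential is the scalar sum of each charge's contribution, V = Σ kqᵢ/rᵢ.
Distances from the field point to each charge: r₁ = 1.39 m, r₂ = 0.305 m, r₃ = 0.702 m.
V = k[(-4.81×10⁻⁹)/(1.39) + (3.73×10⁻⁹)/(0.305) + (4.73×10⁻⁹)/(0.702)] = 139 V.

139 V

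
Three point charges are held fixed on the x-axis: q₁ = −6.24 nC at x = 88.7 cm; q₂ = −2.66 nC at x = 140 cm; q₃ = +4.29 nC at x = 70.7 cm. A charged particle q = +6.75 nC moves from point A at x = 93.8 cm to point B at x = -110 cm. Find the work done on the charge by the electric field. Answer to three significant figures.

The work done by the electric force is W_field = −ΔU = −q(V_B − V_A) = q(V_A − V_B).
At A: distances to the source charges are 0.0510 m, 0.462 m, 0.231 m; V_A = Σ kqᵢ/rᵢ = -985 V.
At B: distances to the source charges are 1.99 m, 2.50 m, 1.81 m; V_B = Σ kqᵢ/rᵢ = -16.5 V.
ΔV = V_B − V_A = 968 V.
W_field = −qΔV = −(6.75×10⁻⁹ C)(968 V) = -6.54×10⁻⁶ J.

-6.54×10⁻⁶ J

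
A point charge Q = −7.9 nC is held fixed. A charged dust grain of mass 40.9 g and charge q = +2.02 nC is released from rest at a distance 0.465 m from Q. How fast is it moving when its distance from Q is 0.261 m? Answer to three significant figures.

Only the electrostatic force acts, so mechanical energy is conserved: ½mv² = U₁ − U₂ = kQq(1/r₁ − 1/r₂).
U₁ − U₂ = (8.99×10⁹ N·m²/C²)(-7.90×10⁻⁹ C)(2.02×10⁻⁹ C)(1/0.465 − 1/0.261) = 2.41×10⁻⁷ J.
v = √(2·2.41×10⁻⁷/0.0409) = 3.43×10⁻³ m/s.

3.43×10⁻³ m/s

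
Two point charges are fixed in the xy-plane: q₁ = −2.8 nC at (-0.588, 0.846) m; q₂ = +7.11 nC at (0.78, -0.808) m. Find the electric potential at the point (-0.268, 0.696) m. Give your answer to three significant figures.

-36.4 V

The total potential is the scalar sum of each charge's contribution, V = Σ kqᵢ/rᵢ.
Distances from the field point to each charge: r₁ = 0.353 m, r₂ = 1.83 m.
V = k[(-2.80×10⁻⁹)/(0.353) + (7.11×10⁻⁹)/(1.83)] = -36.4 V.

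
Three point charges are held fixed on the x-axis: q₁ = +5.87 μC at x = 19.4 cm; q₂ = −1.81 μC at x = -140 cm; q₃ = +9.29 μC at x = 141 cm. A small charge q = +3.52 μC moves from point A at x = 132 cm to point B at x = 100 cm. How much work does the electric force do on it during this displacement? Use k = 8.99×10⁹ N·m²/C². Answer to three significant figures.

2.49 J

The work done by the electric force is W_field = −ΔU = −q(V_B − V_A) = q(V_A − V_B).
At A: distances to the source charges are 1.13 m, 2.72 m, 0.0900 m; V_A = Σ kqᵢ/rᵢ = 9.69×10⁵ V.
At B: distances to the source charges are 0.806 m, 2.40 m, 0.410 m; V_B = Σ kqᵢ/rᵢ = 2.62×10⁵ V.
ΔV = V_B − V_A = -7.06×10⁵ V.
W_field = −qΔV = −(3.52×10⁻⁶ C)(-7.06×10⁵ V) = 2.49 J.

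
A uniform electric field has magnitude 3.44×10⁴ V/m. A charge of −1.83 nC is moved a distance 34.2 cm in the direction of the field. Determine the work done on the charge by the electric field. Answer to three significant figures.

The potential change for a displacement 34.2 cm in the direction of the field is ΔV = −Ed = -1.18×10⁴ V.
W_field = −qΔV = -2.15×10⁻⁵ J.

-2.15×10⁻⁵ J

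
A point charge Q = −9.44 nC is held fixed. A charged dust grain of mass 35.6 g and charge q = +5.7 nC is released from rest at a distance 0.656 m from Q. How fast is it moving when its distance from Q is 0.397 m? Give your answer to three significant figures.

Only the electrostatic force acts, so mechanical energy is conserved: ½mv² = U₁ − U₂ = kQq(1/r₁ − 1/r₂).
U₁ − U₂ = (8.99×10⁹ N·m²/C²)(-9.44×10⁻⁹ C)(5.70×10⁻⁹ C)(1/0.656 − 1/0.397) = 4.81×10⁻⁷ J.
v = √(2·4.81×10⁻⁷/0.0356) = 5.20×10⁻³ m/s.

5.20×10⁻³ m/s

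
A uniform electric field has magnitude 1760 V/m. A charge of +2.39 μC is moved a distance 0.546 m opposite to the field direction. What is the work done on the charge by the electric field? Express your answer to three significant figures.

The potential change for a displacement 0.546 m opposite to the field direction is ΔV = +Ed = 961 V.
W_field = −qΔV = -2.30×10⁻³ J.

-2.30×10⁻³ J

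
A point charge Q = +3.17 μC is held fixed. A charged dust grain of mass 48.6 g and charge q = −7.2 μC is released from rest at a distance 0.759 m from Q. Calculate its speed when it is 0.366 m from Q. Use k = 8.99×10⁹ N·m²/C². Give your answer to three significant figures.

3.46 m/s

Only the electrostatic force acts, so mechanical energy is conserved: ½mv² = U₁ − U₂ = kQq(1/r₁ − 1/r₂).
U₁ − U₂ = (8.99×10⁹ N·m²/C²)(3.17×10⁻⁶ C)(-7.20×10⁻⁶ C)(1/0.759 − 1/0.366) = 0.290 J.
v = √(2·0.290/0.0486) = 3.46 m/s.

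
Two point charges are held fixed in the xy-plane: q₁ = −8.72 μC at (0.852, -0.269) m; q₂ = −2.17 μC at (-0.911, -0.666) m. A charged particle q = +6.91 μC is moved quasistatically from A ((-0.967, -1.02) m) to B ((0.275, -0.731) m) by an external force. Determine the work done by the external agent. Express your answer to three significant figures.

For quasistatic motion the external work equals the change in potential energy: W_ext = qΔV = q(V_B − V_A).
At A: distances to the source charges are 1.97 m, 0.358 m; V_A = Σ kqᵢ/rᵢ = -9.43×10⁴ V.
At B: distances to the source charges are 0.739 m, 1.19 m; V_B = Σ kqᵢ/rᵢ = -1.22×10⁵ V.
ΔV = V_B − V_A = -2.82×10⁴ V.
W_ext = qΔV = (6.91×10⁻⁶ C)(-2.82×10⁴ V) = -0.195 J.

-0.195 J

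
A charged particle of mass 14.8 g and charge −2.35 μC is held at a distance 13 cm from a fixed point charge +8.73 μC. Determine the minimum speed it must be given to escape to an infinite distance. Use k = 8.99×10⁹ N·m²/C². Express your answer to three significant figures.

To just escape, total mechanical energy must reach zero at infinity: ½mv²_min + U = 0, so ½mv²_min = −U = |kQq|/r.
|U| = |kQq|/r = (8.99×10⁹ N·m²/C²)(8.73×10⁻⁶)(2.35×10⁻⁶)/(0.130) = 1.42 J.
v_min = √(2|U|/m) = √(2·1.42/0.0148) = 13.8 m/s.

13.8 m/s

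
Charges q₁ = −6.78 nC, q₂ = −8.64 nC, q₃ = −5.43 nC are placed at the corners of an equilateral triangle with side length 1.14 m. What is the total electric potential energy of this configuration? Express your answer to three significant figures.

1.12×10⁻⁶ J

The work to assemble the configuration equals its total potential energy, U = Σ kqᵢqⱼ/rᵢⱼ over all pairs.
All three pair separations equal the side length, 1.14 m.
U = (4.62×10⁻⁷) + (2.90×10⁻⁷) + (3.70×10⁻⁷) = 1.12×10⁻⁶ J.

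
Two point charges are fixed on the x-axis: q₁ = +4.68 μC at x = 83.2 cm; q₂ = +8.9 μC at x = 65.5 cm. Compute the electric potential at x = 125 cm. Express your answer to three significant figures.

Electric potential is a scalar, so the contributions from each charge add algebraically: V = Σ kqᵢ/rᵢ.
Distances from the field point to each charge: r₁ = 0.418 m, r₂ = 0.595 m.
V = k[(4.68×10⁻⁶)/(0.418) + (8.90×10⁻⁶)/(0.595)] = 2.35×10⁵ V.

2.35×10⁵ V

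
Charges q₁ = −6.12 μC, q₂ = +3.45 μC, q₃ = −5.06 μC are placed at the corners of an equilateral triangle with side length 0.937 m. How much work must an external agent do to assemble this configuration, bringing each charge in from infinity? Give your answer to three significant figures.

The work to assemble the configuration equals its total potential energy, U = Σ kqᵢqⱼ/rᵢⱼ over all pairs.
All three pair separations equal the side length, 0.937 m.
U = (-0.203) + (0.297) + (-0.167) = -0.0730 J.

-0.0730 J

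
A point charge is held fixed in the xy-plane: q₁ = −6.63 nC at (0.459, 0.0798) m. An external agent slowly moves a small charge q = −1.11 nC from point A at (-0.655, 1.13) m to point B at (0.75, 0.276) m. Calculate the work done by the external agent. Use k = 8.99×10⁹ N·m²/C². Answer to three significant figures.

For quasistatic motion the external work equals the change in potential energy: W_ext = qΔV = q(V_B − V_A).
At A: distance to the source charge is 1.53 m; V_A = kq₁/r = -38.9 V.
At B: distance to the source charge is 0.351 m; V_B = kq₁/r = -170 V.
ΔV = V_B − V_A = -131 V.
W_ext = qΔV = (-1.11×10⁻⁹ C)(-131 V) = 1.45×10⁻⁷ J.

1.45×10⁻⁷ J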